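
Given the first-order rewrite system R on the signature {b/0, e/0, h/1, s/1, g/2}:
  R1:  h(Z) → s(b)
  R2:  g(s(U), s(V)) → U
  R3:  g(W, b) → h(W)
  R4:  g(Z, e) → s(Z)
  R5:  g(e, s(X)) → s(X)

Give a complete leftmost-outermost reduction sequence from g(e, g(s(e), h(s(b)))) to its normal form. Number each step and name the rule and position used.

s(e)

1. g(e, g(s(e), h(s(b))))  →  g(e, g(s(e), s(b)))   [R1 at 2.2]
2. g(e, g(s(e), s(b)))  →  g(e, e)   [R2 at 2]
3. g(e, e)  →  s(e)   [R4 at ε]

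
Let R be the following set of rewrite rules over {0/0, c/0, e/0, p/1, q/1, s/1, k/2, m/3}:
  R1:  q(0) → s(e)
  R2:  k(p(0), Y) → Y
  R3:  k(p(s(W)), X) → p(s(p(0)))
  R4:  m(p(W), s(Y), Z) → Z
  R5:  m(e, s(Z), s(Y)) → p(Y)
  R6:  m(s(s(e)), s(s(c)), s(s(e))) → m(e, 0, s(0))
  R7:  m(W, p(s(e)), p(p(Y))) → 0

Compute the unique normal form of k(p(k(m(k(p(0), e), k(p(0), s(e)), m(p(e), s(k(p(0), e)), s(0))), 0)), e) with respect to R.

1. k(p(k(m(k(p(0), e), k(p(0), s(e)), m(p(e), s(k(p(0), e)), s(0))), 0)), e)  →  k(p(k(m(e, k(p(0), s(e)), m(p(e), s(k(p(0), e)), s(0))), 0)), e)   [R2 at 1.1.1.1]
2. k(p(k(m(e, k(p(0), s(e)), m(p(e), s(k(p(0), e)), s(0))), 0)), e)  →  k(p(k(m(e, s(e), m(p(e), s(k(p(0), e)), s(0))), 0)), e)   [R2 at 1.1.1.2]
3. k(p(k(m(e, s(e), m(p(e), s(k(p(0), e)), s(0))), 0)), e)  →  k(p(k(m(e, s(e), s(0)), 0)), e)   [R4 at 1.1.1.3]
4. k(p(k(m(e, s(e), s(0)), 0)), e)  →  k(p(k(p(0), 0)), e)   [R5 at 1.1.1]
5. k(p(k(p(0), 0)), e)  →  k(p(0), e)   [R2 at 1.1]
6. k(p(0), e)  →  e   [R2 at ε]

e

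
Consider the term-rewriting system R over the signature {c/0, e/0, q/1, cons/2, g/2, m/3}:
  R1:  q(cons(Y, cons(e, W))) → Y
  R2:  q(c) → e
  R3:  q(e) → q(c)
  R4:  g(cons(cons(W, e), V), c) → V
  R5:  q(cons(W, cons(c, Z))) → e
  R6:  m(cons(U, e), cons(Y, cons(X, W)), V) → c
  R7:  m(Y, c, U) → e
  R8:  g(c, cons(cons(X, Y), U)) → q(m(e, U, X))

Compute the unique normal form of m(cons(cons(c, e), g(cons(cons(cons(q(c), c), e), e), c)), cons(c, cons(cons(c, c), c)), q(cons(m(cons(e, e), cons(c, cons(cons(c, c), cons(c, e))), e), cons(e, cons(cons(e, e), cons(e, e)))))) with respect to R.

c

1. m(cons(cons(c, e), g(cons(cons(cons(q(c), c), e), e), c)), cons(c, cons(cons(c, c), c)), q(cons(m(cons(e, e), cons(c, cons(cons(c, c), cons(c, e))), e), cons(e, cons(cons(e, e), cons(e, e))))))  →  m(cons(cons(c, e), e), cons(c, cons(cons(c, c), c)), q(cons(m(cons(e, e), cons(c, cons(cons(c, c), cons(c, e))), e), cons(e, cons(cons(e, e), cons(e, e))))))   [R4 at 1.2]
2. m(cons(cons(c, e), e), cons(c, cons(cons(c, c), c)), q(cons(m(cons(e, e), cons(c, cons(cons(c, c), cons(c, e))), e), cons(e, cons(cons(e, e), cons(e, e))))))  →  c   [R6 at ε]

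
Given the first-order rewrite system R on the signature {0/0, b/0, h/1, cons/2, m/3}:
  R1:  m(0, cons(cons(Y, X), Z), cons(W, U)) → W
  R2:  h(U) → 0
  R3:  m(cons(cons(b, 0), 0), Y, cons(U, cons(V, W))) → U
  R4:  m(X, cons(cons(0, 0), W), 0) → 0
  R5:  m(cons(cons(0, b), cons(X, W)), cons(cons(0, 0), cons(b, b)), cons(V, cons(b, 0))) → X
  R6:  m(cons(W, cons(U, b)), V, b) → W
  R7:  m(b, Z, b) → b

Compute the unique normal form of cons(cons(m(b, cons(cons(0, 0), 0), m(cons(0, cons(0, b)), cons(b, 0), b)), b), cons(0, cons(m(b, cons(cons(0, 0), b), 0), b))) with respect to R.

1. cons(cons(m(b, cons(cons(0, 0), 0), m(cons(0, cons(0, b)), cons(b, 0), b)), b), cons(0, cons(m(b, cons(cons(0, 0), b), 0), b)))  →  cons(cons(m(b, cons(cons(0, 0), 0), 0), b), cons(0, cons(m(b, cons(cons(0, 0), b), 0), b)))   [R6 at 1.1.3]
2. cons(cons(m(b, cons(cons(0, 0), 0), 0), b), cons(0, cons(m(b, cons(cons(0, 0), b), 0), b)))  →  cons(cons(0, b), cons(0, cons(m(b, cons(cons(0, 0), b), 0), b)))   [R4 at 1.1]
3. cons(cons(0, b), cons(0, cons(m(b, cons(cons(0, 0), b), 0), b)))  →  cons(cons(0, b), cons(0, cons(0, b)))   [R4 at 2.2.1]

cons(cons(0, b), cons(0, cons(0, b)))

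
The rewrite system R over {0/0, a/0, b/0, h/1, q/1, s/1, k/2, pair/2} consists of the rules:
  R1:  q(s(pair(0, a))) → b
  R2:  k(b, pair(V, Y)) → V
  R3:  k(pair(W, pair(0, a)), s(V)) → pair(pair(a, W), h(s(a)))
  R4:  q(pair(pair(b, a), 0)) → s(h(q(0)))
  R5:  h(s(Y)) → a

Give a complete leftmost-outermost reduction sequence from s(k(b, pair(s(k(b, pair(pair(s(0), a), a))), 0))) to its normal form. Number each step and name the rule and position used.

1. s(k(b, pair(s(k(b, pair(pair(s(0), a), a))), 0)))  →  s(s(k(b, pair(pair(s(0), a), a))))   [R2 at 1]
2. s(s(k(b, pair(pair(s(0), a), a))))  →  s(s(pair(s(0), a)))   [R2 at 1.1]

s(s(pair(s(0), a)))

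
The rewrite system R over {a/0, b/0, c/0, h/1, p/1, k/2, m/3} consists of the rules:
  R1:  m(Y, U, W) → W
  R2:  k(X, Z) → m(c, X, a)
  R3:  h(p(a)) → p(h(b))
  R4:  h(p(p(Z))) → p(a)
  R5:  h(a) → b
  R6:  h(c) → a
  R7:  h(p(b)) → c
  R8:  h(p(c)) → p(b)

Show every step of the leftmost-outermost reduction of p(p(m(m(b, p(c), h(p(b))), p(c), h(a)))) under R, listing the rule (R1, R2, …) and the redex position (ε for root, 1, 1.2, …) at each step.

1. p(p(m(m(b, p(c), h(p(b))), p(c), h(a))))  →  p(p(h(a)))   [R1 at 1.1]
2. p(p(h(a)))  →  p(p(b))   [R5 at 1.1]

p(p(b))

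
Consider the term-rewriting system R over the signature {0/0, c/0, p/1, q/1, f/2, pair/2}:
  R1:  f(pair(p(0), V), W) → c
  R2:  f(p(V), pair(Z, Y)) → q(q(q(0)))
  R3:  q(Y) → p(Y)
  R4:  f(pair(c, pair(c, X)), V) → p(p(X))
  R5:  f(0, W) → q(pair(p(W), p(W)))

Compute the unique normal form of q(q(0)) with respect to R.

1. q(q(0))  →  p(q(0))   [R3 at ε]
2. p(q(0))  →  p(p(0))   [R3 at 1]

p(p(0))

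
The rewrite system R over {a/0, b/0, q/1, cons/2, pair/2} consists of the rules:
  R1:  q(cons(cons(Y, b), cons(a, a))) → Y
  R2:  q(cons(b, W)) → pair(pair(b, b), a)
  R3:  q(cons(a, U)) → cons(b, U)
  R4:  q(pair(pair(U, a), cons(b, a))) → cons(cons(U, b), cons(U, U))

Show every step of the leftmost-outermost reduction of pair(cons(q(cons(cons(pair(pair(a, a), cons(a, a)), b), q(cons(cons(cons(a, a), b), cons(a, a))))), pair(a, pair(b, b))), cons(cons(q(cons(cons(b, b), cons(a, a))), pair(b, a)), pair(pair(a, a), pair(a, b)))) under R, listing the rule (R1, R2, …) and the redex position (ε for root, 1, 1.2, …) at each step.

1. pair(cons(q(cons(cons(pair(pair(a, a), cons(a, a)), b), q(cons(cons(cons(a, a), b), cons(a, a))))), pair(a, pair(b, b))), cons(cons(q(cons(cons(b, b), cons(a, a))), pair(b, a)), pair(pair(a, a), pair(a, b))))  →  pair(cons(q(cons(cons(pair(pair(a, a), cons(a, a)), b), cons(a, a))), pair(a, pair(b, b))), cons(cons(q(cons(cons(b, b), cons(a, a))), pair(b, a)), pair(pair(a, a), pair(a, b))))   [R1 at 1.1.1.2]
2. pair(cons(q(cons(cons(pair(pair(a, a), cons(a, a)), b), cons(a, a))), pair(a, pair(b, b))), cons(cons(q(cons(cons(b, b), cons(a, a))), pair(b, a)), pair(pair(a, a), pair(a, b))))  →  pair(cons(pair(pair(a, a), cons(a, a)), pair(a, pair(b, b))), cons(cons(q(cons(cons(b, b), cons(a, a))), pair(b, a)), pair(pair(a, a), pair(a, b))))   [R1 at 1.1]
3. pair(cons(pair(pair(a, a), cons(a, a)), pair(a, pair(b, b))), cons(cons(q(cons(cons(b, b), cons(a, a))), pair(b, a)), pair(pair(a, a), pair(a, b))))  →  pair(cons(pair(pair(a, a), cons(a, a)), pair(a, pair(b, b))), cons(cons(b, pair(b, a)), pair(pair(a, a), pair(a, b))))   [R1 at 2.1.1]

pair(cons(pair(pair(a, a), cons(a, a)), pair(a, pair(b, b))), cons(cons(b, pair(b, a)), pair(pair(a, a), pair(a, b))))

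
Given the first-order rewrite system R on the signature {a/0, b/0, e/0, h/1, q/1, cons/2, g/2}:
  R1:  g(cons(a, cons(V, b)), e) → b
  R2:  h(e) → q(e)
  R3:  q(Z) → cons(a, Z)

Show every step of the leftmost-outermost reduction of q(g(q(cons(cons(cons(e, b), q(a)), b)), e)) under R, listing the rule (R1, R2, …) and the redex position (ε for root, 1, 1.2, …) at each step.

cons(a, b)

1. q(g(q(cons(cons(cons(e, b), q(a)), b)), e))  →  cons(a, g(q(cons(cons(cons(e, b), q(a)), b)), e))   [R3 at ε]
2. cons(a, g(q(cons(cons(cons(e, b), q(a)), b)), e))  →  cons(a, g(cons(a, cons(cons(cons(e, b), q(a)), b)), e))   [R3 at 2.1]
3. cons(a, g(cons(a, cons(cons(cons(e, b), q(a)), b)), e))  →  cons(a, b)   [R1 at 2]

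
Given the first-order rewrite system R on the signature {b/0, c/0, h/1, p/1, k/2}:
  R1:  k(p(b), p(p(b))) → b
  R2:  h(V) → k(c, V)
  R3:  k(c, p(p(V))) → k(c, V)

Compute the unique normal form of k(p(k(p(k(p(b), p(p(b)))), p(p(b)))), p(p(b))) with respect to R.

1. k(p(k(p(k(p(b), p(p(b)))), p(p(b)))), p(p(b)))  →  k(p(k(p(b), p(p(b)))), p(p(b)))   [R1 at 1.1.1.1]
2. k(p(k(p(b), p(p(b)))), p(p(b)))  →  k(p(b), p(p(b)))   [R1 at 1.1]
3. k(p(b), p(p(b)))  →  b   [R1 at ε]

b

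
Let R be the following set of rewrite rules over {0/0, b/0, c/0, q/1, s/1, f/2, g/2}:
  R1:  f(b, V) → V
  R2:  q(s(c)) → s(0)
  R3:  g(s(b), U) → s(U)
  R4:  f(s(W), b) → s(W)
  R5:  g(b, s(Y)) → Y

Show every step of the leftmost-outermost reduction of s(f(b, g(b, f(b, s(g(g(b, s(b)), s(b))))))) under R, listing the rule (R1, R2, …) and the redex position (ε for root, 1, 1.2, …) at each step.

1. s(f(b, g(b, f(b, s(g(g(b, s(b)), s(b)))))))  →  s(g(b, f(b, s(g(g(b, s(b)), s(b))))))   [R1 at 1]
2. s(g(b, f(b, s(g(g(b, s(b)), s(b))))))  →  s(g(b, s(g(g(b, s(b)), s(b)))))   [R1 at 1.2]
3. s(g(b, s(g(g(b, s(b)), s(b)))))  →  s(g(g(b, s(b)), s(b)))   [R5 at 1]
4. s(g(g(b, s(b)), s(b)))  →  s(g(b, s(b)))   [R5 at 1.1]
5. s(g(b, s(b)))  →  s(b)   [R5 at 1]

s(b)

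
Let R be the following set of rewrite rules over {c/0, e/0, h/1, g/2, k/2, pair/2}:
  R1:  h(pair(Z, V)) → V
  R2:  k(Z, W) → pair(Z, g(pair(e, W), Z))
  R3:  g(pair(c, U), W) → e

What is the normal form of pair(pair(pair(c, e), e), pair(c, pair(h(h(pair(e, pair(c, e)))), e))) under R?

1. pair(pair(pair(c, e), e), pair(c, pair(h(h(pair(e, pair(c, e)))), e)))  →  pair(pair(pair(c, e), e), pair(c, pair(h(pair(c, e)), e)))   [R1 at 2.2.1.1]
2. pair(pair(pair(c, e), e), pair(c, pair(h(pair(c, e)), e)))  →  pair(pair(pair(c, e), e), pair(c, pair(e, e)))   [R1 at 2.2.1]

pair(pair(pair(c, e), e), pair(c, pair(e, e)))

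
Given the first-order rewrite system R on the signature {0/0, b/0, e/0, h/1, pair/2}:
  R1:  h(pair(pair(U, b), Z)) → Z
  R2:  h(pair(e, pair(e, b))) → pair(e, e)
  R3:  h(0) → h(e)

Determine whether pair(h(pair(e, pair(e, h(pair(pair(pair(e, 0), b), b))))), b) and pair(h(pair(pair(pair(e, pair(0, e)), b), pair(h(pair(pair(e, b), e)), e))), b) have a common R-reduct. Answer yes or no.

Reduce t₁ = pair(h(pair(e, pair(e, h(pair(pair(pair(e, 0), b), b))))), b):
1. pair(h(pair(e, pair(e, h(pair(pair(pair(e, 0), b), b))))), b)  →  pair(h(pair(e, pair(e, b))), b)   [R1 at 1.1.2.2]
2. pair(h(pair(e, pair(e, b))), b)  →  pair(pair(e, e), b)   [R2 at 1]

Reduce t₂ = pair(h(pair(pair(pair(e, pair(0, e)), b), pair(h(pair(pair(e, b), e)), e))), b):
1. pair(h(pair(pair(pair(e, pair(0, e)), b), pair(h(pair(pair(e, b), e)), e))), b)  →  pair(pair(h(pair(pair(e, b), e)), e), b)   [R1 at 1]
2. pair(pair(h(pair(pair(e, b), e)), e), b)  →  pair(pair(e, e), b)   [R1 at 1.1]

yes — NF(t₁) = pair(pair(e, e), b), NF(t₂) = pair(pair(e, e), b)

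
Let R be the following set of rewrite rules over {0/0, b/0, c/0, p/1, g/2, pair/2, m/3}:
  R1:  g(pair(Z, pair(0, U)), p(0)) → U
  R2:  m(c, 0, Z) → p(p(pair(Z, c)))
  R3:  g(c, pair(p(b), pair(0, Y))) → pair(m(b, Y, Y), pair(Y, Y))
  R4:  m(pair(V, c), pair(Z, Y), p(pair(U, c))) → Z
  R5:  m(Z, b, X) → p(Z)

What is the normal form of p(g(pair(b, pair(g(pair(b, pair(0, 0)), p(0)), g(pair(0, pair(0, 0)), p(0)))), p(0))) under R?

1. p(g(pair(b, pair(g(pair(b, pair(0, 0)), p(0)), g(pair(0, pair(0, 0)), p(0)))), p(0)))  →  p(g(pair(b, pair(0, g(pair(0, pair(0, 0)), p(0)))), p(0)))   [R1 at 1.1.2.1]
2. p(g(pair(b, pair(0, g(pair(0, pair(0, 0)), p(0)))), p(0)))  →  p(g(pair(0, pair(0, 0)), p(0)))   [R1 at 1]
3. p(g(pair(0, pair(0, 0)), p(0)))  →  p(0)   [R1 at 1]

p(0)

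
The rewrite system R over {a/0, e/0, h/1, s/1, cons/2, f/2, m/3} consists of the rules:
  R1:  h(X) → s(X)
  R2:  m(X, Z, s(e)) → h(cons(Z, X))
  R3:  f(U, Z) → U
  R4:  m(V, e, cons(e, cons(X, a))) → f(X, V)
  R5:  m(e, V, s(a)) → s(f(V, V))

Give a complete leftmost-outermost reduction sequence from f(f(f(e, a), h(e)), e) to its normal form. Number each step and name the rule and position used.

1. f(f(f(e, a), h(e)), e)  →  f(f(e, a), h(e))   [R3 at ε]
2. f(f(e, a), h(e))  →  f(e, a)   [R3 at ε]
3. f(e, a)  →  e   [R3 at ε]

e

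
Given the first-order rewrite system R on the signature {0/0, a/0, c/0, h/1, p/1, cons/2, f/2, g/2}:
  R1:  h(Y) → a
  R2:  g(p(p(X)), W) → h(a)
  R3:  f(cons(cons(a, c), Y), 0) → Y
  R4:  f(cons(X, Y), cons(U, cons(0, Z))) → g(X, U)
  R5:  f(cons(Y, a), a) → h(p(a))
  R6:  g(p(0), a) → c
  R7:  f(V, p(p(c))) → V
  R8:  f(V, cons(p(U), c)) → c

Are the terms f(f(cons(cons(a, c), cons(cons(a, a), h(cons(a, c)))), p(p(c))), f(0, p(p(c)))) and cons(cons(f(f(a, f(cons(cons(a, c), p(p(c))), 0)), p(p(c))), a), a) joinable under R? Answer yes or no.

yes — NF(t₁) = cons(cons(a, a), a), NF(t₂) = cons(cons(a, a), a)

Reduce t₁ = f(f(cons(cons(a, c), cons(cons(a, a), h(cons(a, c)))), p(p(c))), f(0, p(p(c)))):
1. f(f(cons(cons(a, c), cons(cons(a, a), h(cons(a, c)))), p(p(c))), f(0, p(p(c))))  →  f(cons(cons(a, c), cons(cons(a, a), h(cons(a, c)))), f(0, p(p(c))))   [R7 at 1]
2. f(cons(cons(a, c), cons(cons(a, a), h(cons(a, c)))), f(0, p(p(c))))  →  f(cons(cons(a, c), cons(cons(a, a), a)), f(0, p(p(c))))   [R1 at 1.2.2]
3. f(cons(cons(a, c), cons(cons(a, a), a)), f(0, p(p(c))))  →  f(cons(cons(a, c), cons(cons(a, a), a)), 0)   [R7 at 2]
4. f(cons(cons(a, c), cons(cons(a, a), a)), 0)  →  cons(cons(a, a), a)   [R3 at ε]

Reduce t₂ = cons(cons(f(f(a, f(cons(cons(a, c), p(p(c))), 0)), p(p(c))), a), a):
1. cons(cons(f(f(a, f(cons(cons(a, c), p(p(c))), 0)), p(p(c))), a), a)  →  cons(cons(f(a, f(cons(cons(a, c), p(p(c))), 0)), a), a)   [R7 at 1.1]
2. cons(cons(f(a, f(cons(cons(a, c), p(p(c))), 0)), a), a)  →  cons(cons(f(a, p(p(c))), a), a)   [R3 at 1.1.2]
3. cons(cons(f(a, p(p(c))), a), a)  →  cons(cons(a, a), a)   [R7 at 1.1]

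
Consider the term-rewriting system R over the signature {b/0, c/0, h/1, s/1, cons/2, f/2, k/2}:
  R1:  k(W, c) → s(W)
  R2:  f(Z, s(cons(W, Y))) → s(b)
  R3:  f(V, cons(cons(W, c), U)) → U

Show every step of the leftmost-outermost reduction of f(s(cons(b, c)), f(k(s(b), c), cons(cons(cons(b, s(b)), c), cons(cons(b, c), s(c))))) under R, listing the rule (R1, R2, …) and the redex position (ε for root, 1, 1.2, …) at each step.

s(c)

1. f(s(cons(b, c)), f(k(s(b), c), cons(cons(cons(b, s(b)), c), cons(cons(b, c), s(c)))))  →  f(s(cons(b, c)), cons(cons(b, c), s(c)))   [R3 at 2]
2. f(s(cons(b, c)), cons(cons(b, c), s(c)))  →  s(c)   [R3 at ε]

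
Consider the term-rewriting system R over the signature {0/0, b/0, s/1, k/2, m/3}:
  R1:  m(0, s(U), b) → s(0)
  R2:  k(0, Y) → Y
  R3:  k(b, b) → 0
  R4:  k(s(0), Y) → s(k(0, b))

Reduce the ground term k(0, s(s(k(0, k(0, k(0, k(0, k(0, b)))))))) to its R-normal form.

s(s(b))

1. k(0, s(s(k(0, k(0, k(0, k(0, k(0, b))))))))  →  s(s(k(0, k(0, k(0, k(0, k(0, b)))))))   [R2 at ε]
2. s(s(k(0, k(0, k(0, k(0, k(0, b)))))))  →  s(s(k(0, k(0, k(0, k(0, b))))))   [R2 at 1.1]
3. s(s(k(0, k(0, k(0, k(0, b))))))  →  s(s(k(0, k(0, k(0, b)))))   [R2 at 1.1]
4. s(s(k(0, k(0, k(0, b)))))  →  s(s(k(0, k(0, b))))   [R2 at 1.1]
5. s(s(k(0, k(0, b))))  →  s(s(k(0, b)))   [R2 at 1.1]
6. s(s(k(0, b)))  →  s(s(b))   [R2 at 1.1]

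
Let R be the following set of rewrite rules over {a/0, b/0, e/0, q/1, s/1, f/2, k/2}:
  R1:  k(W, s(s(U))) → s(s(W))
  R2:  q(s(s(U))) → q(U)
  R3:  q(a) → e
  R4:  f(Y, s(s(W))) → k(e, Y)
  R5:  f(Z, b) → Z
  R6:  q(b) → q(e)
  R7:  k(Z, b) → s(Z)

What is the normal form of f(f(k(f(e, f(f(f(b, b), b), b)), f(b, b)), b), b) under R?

1. f(f(k(f(e, f(f(f(b, b), b), b)), f(b, b)), b), b)  →  f(k(f(e, f(f(f(b, b), b), b)), f(b, b)), b)   [R5 at ε]
2. f(k(f(e, f(f(f(b, b), b), b)), f(b, b)), b)  →  k(f(e, f(f(f(b, b), b), b)), f(b, b))   [R5 at ε]
3. k(f(e, f(f(f(b, b), b), b)), f(b, b))  →  k(f(e, f(f(b, b), b)), f(b, b))   [R5 at 1.2]
4. k(f(e, f(f(b, b), b)), f(b, b))  →  k(f(e, f(b, b)), f(b, b))   [R5 at 1.2]
5. k(f(e, f(b, b)), f(b, b))  →  k(f(e, b), f(b, b))   [R5 at 1.2]
6. k(f(e, b), f(b, b))  →  k(e, f(b, b))   [R5 at 1]
7. k(e, f(b, b))  →  k(e, b)   [R5 at 2]
8. k(e, b)  →  s(e)   [R7 at ε]

s(e)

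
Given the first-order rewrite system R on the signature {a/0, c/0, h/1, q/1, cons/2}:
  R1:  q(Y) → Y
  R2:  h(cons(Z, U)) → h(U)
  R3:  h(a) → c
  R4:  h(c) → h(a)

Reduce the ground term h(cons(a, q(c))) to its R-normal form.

c

1. h(cons(a, q(c)))  →  h(q(c))   [R2 at ε]
2. h(q(c))  →  h(c)   [R1 at 1]
3. h(c)  →  h(a)   [R4 at ε]
4. h(a)  →  c   [R3 at ε]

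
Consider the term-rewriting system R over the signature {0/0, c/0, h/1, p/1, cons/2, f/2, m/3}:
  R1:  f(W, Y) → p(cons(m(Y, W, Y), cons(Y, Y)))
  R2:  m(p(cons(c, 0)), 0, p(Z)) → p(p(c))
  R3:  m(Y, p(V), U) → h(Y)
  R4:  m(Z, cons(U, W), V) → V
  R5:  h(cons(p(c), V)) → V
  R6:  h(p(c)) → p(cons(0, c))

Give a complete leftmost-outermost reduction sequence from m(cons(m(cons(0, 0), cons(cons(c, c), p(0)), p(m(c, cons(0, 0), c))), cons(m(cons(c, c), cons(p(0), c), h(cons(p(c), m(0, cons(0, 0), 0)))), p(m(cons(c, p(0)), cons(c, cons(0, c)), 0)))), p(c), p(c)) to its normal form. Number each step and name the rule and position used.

cons(0, p(0))

1. m(cons(m(cons(0, 0), cons(cons(c, c), p(0)), p(m(c, cons(0, 0), c))), cons(m(cons(c, c), cons(p(0), c), h(cons(p(c), m(0, cons(0, 0), 0)))), p(m(cons(c, p(0)), cons(c, cons(0, c)), 0)))), p(c), p(c))  →  h(cons(m(cons(0, 0), cons(cons(c, c), p(0)), p(m(c, cons(0, 0), c))), cons(m(cons(c, c), cons(p(0), c), h(cons(p(c), m(0, cons(0, 0), 0)))), p(m(cons(c, p(0)), cons(c, cons(0, c)), 0)))))   [R3 at ε]
2. h(cons(m(cons(0, 0), cons(cons(c, c), p(0)), p(m(c, cons(0, 0), c))), cons(m(cons(c, c), cons(p(0), c), h(cons(p(c), m(0, cons(0, 0), 0)))), p(m(cons(c, p(0)), cons(c, cons(0, c)), 0)))))  →  h(cons(p(m(c, cons(0, 0), c)), cons(m(cons(c, c), cons(p(0), c), h(cons(p(c), m(0, cons(0, 0), 0)))), p(m(cons(c, p(0)), cons(c, cons(0, c)), 0)))))   [R4 at 1.1]
3. h(cons(p(m(c, cons(0, 0), c)), cons(m(cons(c, c), cons(p(0), c), h(cons(p(c), m(0, cons(0, 0), 0)))), p(m(cons(c, p(0)), cons(c, cons(0, c)), 0)))))  →  h(cons(p(c), cons(m(cons(c, c), cons(p(0), c), h(cons(p(c), m(0, cons(0, 0), 0)))), p(m(cons(c, p(0)), cons(c, cons(0, c)), 0)))))   [R4 at 1.1.1]
4. h(cons(p(c), cons(m(cons(c, c), cons(p(0), c), h(cons(p(c), m(0, cons(0, 0), 0)))), p(m(cons(c, p(0)), cons(c, cons(0, c)), 0)))))  →  cons(m(cons(c, c), cons(p(0), c), h(cons(p(c), m(0, cons(0, 0), 0)))), p(m(cons(c, p(0)), cons(c, cons(0, c)), 0)))   [R5 at ε]
5. cons(m(cons(c, c), cons(p(0), c), h(cons(p(c), m(0, cons(0, 0), 0)))), p(m(cons(c, p(0)), cons(c, cons(0, c)), 0)))  →  cons(h(cons(p(c), m(0, cons(0, 0), 0))), p(m(cons(c, p(0)), cons(c, cons(0, c)), 0)))   [R4 at 1]
6. cons(h(cons(p(c), m(0, cons(0, 0), 0))), p(m(cons(c, p(0)), cons(c, cons(0, c)), 0)))  →  cons(m(0, cons(0, 0), 0), p(m(cons(c, p(0)), cons(c, cons(0, c)), 0)))   [R5 at 1]
7. cons(m(0, cons(0, 0), 0), p(m(cons(c, p(0)), cons(c, cons(0, c)), 0)))  →  cons(0, p(m(cons(c, p(0)), cons(c, cons(0, c)), 0)))   [R4 at 1]
8. cons(0, p(m(cons(c, p(0)), cons(c, cons(0, c)), 0)))  →  cons(0, p(0))   [R4 at 2.1]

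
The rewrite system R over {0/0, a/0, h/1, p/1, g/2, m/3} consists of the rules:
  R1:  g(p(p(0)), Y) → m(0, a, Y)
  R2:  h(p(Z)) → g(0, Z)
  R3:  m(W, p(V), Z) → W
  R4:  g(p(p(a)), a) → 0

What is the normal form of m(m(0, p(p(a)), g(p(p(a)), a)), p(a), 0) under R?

0

1. m(m(0, p(p(a)), g(p(p(a)), a)), p(a), 0)  →  m(0, p(p(a)), g(p(p(a)), a))   [R3 at ε]
2. m(0, p(p(a)), g(p(p(a)), a))  →  0   [R3 at ε]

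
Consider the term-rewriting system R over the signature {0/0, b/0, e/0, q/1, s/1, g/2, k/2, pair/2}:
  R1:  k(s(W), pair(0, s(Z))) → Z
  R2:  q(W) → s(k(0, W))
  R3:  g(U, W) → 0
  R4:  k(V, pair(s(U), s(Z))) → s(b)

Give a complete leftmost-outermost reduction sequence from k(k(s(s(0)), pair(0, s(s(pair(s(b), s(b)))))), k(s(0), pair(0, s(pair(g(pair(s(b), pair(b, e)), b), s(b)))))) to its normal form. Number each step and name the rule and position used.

b

1. k(k(s(s(0)), pair(0, s(s(pair(s(b), s(b)))))), k(s(0), pair(0, s(pair(g(pair(s(b), pair(b, e)), b), s(b))))))  →  k(s(pair(s(b), s(b))), k(s(0), pair(0, s(pair(g(pair(s(b), pair(b, e)), b), s(b))))))   [R1 at 1]
2. k(s(pair(s(b), s(b))), k(s(0), pair(0, s(pair(g(pair(s(b), pair(b, e)), b), s(b))))))  →  k(s(pair(s(b), s(b))), pair(g(pair(s(b), pair(b, e)), b), s(b)))   [R1 at 2]
3. k(s(pair(s(b), s(b))), pair(g(pair(s(b), pair(b, e)), b), s(b)))  →  k(s(pair(s(b), s(b))), pair(0, s(b)))   [R3 at 2.1]
4. k(s(pair(s(b), s(b))), pair(0, s(b)))  →  b   [R1 at ε]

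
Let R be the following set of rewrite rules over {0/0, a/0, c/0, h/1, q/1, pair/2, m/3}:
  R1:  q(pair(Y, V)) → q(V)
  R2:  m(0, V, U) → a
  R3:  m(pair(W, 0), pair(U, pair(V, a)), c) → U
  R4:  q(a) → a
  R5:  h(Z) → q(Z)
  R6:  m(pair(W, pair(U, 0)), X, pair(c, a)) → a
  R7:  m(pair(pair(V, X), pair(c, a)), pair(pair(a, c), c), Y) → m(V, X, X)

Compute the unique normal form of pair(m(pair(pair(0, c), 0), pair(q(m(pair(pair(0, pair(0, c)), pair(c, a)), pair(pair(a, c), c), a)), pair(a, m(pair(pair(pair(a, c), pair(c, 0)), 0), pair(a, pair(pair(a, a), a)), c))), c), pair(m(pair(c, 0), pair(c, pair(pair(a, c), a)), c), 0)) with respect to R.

pair(a, pair(c, 0))

1. pair(m(pair(pair(0, c), 0), pair(q(m(pair(pair(0, pair(0, c)), pair(c, a)), pair(pair(a, c), c), a)), pair(a, m(pair(pair(pair(a, c), pair(c, 0)), 0), pair(a, pair(pair(a, a), a)), c))), c), pair(m(pair(c, 0), pair(c, pair(pair(a, c), a)), c), 0))  →  pair(m(pair(pair(0, c), 0), pair(q(m(0, pair(0, c), pair(0, c))), pair(a, m(pair(pair(pair(a, c), pair(c, 0)), 0), pair(a, pair(pair(a, a), a)), c))), c), pair(m(pair(c, 0), pair(c, pair(pair(a, c), a)), c), 0))   [R7 at 1.2.1.1]
2. pair(m(pair(pair(0, c), 0), pair(q(m(0, pair(0, c), pair(0, c))), pair(a, m(pair(pair(pair(a, c), pair(c, 0)), 0), pair(a, pair(pair(a, a), a)), c))), c), pair(m(pair(c, 0), pair(c, pair(pair(a, c), a)), c), 0))  →  pair(m(pair(pair(0, c), 0), pair(q(a), pair(a, m(pair(pair(pair(a, c), pair(c, 0)), 0), pair(a, pair(pair(a, a), a)), c))), c), pair(m(pair(c, 0), pair(c, pair(pair(a, c), a)), c), 0))   [R2 at 1.2.1.1]
3. pair(m(pair(pair(0, c), 0), pair(q(a), pair(a, m(pair(pair(pair(a, c), pair(c, 0)), 0), pair(a, pair(pair(a, a), a)), c))), c), pair(m(pair(c, 0), pair(c, pair(pair(a, c), a)), c), 0))  →  pair(m(pair(pair(0, c), 0), pair(a, pair(a, m(pair(pair(pair(a, c), pair(c, 0)), 0), pair(a, pair(pair(a, a), a)), c))), c), pair(m(pair(c, 0), pair(c, pair(pair(a, c), a)), c), 0))   [R4 at 1.2.1]
4. pair(m(pair(pair(0, c), 0), pair(a, pair(a, m(pair(pair(pair(a, c), pair(c, 0)), 0), pair(a, pair(pair(a, a), a)), c))), c), pair(m(pair(c, 0), pair(c, pair(pair(a, c), a)), c), 0))  →  pair(m(pair(pair(0, c), 0), pair(a, pair(a, a)), c), pair(m(pair(c, 0), pair(c, pair(pair(a, c), a)), c), 0))   [R3 at 1.2.2.2]
5. pair(m(pair(pair(0, c), 0), pair(a, pair(a, a)), c), pair(m(pair(c, 0), pair(c, pair(pair(a, c), a)), c), 0))  →  pair(a, pair(m(pair(c, 0), pair(c, pair(pair(a, c), a)), c), 0))   [R3 at 1]
6. pair(a, pair(m(pair(c, 0), pair(c, pair(pair(a, c), a)), c), 0))  →  pair(a, pair(c, 0))   [R3 at 2.1]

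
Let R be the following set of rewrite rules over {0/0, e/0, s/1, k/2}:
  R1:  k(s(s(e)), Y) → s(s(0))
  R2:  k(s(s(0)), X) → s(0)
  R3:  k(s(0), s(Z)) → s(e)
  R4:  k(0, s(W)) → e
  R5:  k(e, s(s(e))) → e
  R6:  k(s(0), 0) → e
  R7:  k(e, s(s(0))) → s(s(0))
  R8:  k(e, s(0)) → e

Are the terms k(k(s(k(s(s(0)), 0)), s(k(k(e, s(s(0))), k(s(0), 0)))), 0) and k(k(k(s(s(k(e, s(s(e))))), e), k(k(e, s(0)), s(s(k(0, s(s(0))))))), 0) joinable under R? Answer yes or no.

yes — NF(t₁) = e, NF(t₂) = e

Reduce t₁ = k(k(s(k(s(s(0)), 0)), s(k(k(e, s(s(0))), k(s(0), 0)))), 0):
1. k(k(s(k(s(s(0)), 0)), s(k(k(e, s(s(0))), k(s(0), 0)))), 0)  →  k(k(s(s(0)), s(k(k(e, s(s(0))), k(s(0), 0)))), 0)   [R2 at 1.1.1]
2. k(k(s(s(0)), s(k(k(e, s(s(0))), k(s(0), 0)))), 0)  →  k(s(0), 0)   [R2 at 1]
3. k(s(0), 0)  →  e   [R6 at ε]

Reduce t₂ = k(k(k(s(s(k(e, s(s(e))))), e), k(k(e, s(0)), s(s(k(0, s(s(0))))))), 0):
1. k(k(k(s(s(k(e, s(s(e))))), e), k(k(e, s(0)), s(s(k(0, s(s(0))))))), 0)  →  k(k(k(s(s(e)), e), k(k(e, s(0)), s(s(k(0, s(s(0))))))), 0)   [R5 at 1.1.1.1.1]
2. k(k(k(s(s(e)), e), k(k(e, s(0)), s(s(k(0, s(s(0))))))), 0)  →  k(k(s(s(0)), k(k(e, s(0)), s(s(k(0, s(s(0))))))), 0)   [R1 at 1.1]
3. k(k(s(s(0)), k(k(e, s(0)), s(s(k(0, s(s(0))))))), 0)  →  k(s(0), 0)   [R2 at 1]
4. k(s(0), 0)  →  e   [R6 at ε]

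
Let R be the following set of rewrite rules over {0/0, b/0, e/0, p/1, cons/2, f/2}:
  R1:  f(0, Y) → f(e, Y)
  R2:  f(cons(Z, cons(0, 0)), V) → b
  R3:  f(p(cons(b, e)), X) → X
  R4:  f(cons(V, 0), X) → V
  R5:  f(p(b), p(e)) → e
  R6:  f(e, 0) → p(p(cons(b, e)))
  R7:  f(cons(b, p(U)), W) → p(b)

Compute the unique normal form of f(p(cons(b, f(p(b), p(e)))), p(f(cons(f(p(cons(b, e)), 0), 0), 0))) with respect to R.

1. f(p(cons(b, f(p(b), p(e)))), p(f(cons(f(p(cons(b, e)), 0), 0), 0)))  →  f(p(cons(b, e)), p(f(cons(f(p(cons(b, e)), 0), 0), 0)))   [R5 at 1.1.2]
2. f(p(cons(b, e)), p(f(cons(f(p(cons(b, e)), 0), 0), 0)))  →  p(f(cons(f(p(cons(b, e)), 0), 0), 0))   [R3 at ε]
3. p(f(cons(f(p(cons(b, e)), 0), 0), 0))  →  p(f(p(cons(b, e)), 0))   [R4 at 1]
4. p(f(p(cons(b, e)), 0))  →  p(0)   [R3 at 1]

p(0)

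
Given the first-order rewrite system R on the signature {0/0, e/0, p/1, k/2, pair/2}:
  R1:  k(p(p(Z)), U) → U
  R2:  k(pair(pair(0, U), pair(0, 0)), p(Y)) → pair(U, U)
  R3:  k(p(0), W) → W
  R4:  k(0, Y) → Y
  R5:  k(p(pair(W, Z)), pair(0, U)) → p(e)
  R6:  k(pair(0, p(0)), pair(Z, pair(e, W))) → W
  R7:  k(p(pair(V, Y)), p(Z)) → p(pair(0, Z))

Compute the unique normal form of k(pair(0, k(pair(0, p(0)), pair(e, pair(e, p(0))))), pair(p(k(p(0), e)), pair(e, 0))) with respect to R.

0

1. k(pair(0, k(pair(0, p(0)), pair(e, pair(e, p(0))))), pair(p(k(p(0), e)), pair(e, 0)))  →  k(pair(0, p(0)), pair(p(k(p(0), e)), pair(e, 0)))   [R6 at 1.2]
2. k(pair(0, p(0)), pair(p(k(p(0), e)), pair(e, 0)))  →  0   [R6 at ε]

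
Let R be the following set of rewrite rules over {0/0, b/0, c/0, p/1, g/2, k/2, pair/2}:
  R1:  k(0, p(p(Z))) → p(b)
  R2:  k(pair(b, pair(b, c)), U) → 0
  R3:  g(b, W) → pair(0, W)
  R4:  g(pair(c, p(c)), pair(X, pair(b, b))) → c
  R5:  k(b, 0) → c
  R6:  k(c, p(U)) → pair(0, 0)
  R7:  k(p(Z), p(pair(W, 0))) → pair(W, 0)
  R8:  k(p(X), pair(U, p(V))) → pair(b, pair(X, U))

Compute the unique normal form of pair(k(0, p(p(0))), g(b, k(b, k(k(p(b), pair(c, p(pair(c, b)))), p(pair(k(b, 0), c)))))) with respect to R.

pair(p(b), pair(0, c))

1. pair(k(0, p(p(0))), g(b, k(b, k(k(p(b), pair(c, p(pair(c, b)))), p(pair(k(b, 0), c))))))  →  pair(p(b), g(b, k(b, k(k(p(b), pair(c, p(pair(c, b)))), p(pair(k(b, 0), c))))))   [R1 at 1]
2. pair(p(b), g(b, k(b, k(k(p(b), pair(c, p(pair(c, b)))), p(pair(k(b, 0), c))))))  →  pair(p(b), pair(0, k(b, k(k(p(b), pair(c, p(pair(c, b)))), p(pair(k(b, 0), c))))))   [R3 at 2]
3. pair(p(b), pair(0, k(b, k(k(p(b), pair(c, p(pair(c, b)))), p(pair(k(b, 0), c))))))  →  pair(p(b), pair(0, k(b, k(pair(b, pair(b, c)), p(pair(k(b, 0), c))))))   [R8 at 2.2.2.1]
4. pair(p(b), pair(0, k(b, k(pair(b, pair(b, c)), p(pair(k(b, 0), c))))))  →  pair(p(b), pair(0, k(b, 0)))   [R2 at 2.2.2]
5. pair(p(b), pair(0, k(b, 0)))  →  pair(p(b), pair(0, c))   [R5 at 2.2]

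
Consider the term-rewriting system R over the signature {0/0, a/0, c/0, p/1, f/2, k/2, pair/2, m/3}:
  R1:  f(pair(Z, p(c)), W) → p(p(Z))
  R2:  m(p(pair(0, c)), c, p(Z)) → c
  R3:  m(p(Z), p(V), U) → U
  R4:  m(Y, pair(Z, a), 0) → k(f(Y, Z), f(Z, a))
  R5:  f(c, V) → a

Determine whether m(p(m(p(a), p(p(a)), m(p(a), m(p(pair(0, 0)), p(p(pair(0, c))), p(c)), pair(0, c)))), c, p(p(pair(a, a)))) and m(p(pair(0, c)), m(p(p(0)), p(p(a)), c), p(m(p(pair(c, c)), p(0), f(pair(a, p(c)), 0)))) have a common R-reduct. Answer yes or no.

yes — NF(t₁) = c, NF(t₂) = c

Reduce t₁ = m(p(m(p(a), p(p(a)), m(p(a), m(p(pair(0, 0)), p(p(pair(0, c))), p(c)), pair(0, c)))), c, p(p(pair(a, a)))):
1. m(p(m(p(a), p(p(a)), m(p(a), m(p(pair(0, 0)), p(p(pair(0, c))), p(c)), pair(0, c)))), c, p(p(pair(a, a))))  →  m(p(m(p(a), m(p(pair(0, 0)), p(p(pair(0, c))), p(c)), pair(0, c))), c, p(p(pair(a, a))))   [R3 at 1.1]
2. m(p(m(p(a), m(p(pair(0, 0)), p(p(pair(0, c))), p(c)), pair(0, c))), c, p(p(pair(a, a))))  →  m(p(m(p(a), p(c), pair(0, c))), c, p(p(pair(a, a))))   [R3 at 1.1.2]
3. m(p(m(p(a), p(c), pair(0, c))), c, p(p(pair(a, a))))  →  m(p(pair(0, c)), c, p(p(pair(a, a))))   [R3 at 1.1]
4. m(p(pair(0, c)), c, p(p(pair(a, a))))  →  c   [R2 at ε]

Reduce t₂ = m(p(pair(0, c)), m(p(p(0)), p(p(a)), c), p(m(p(pair(c, c)), p(0), f(pair(a, p(c)), 0)))):
1. m(p(pair(0, c)), m(p(p(0)), p(p(a)), c), p(m(p(pair(c, c)), p(0), f(pair(a, p(c)), 0))))  →  m(p(pair(0, c)), c, p(m(p(pair(c, c)), p(0), f(pair(a, p(c)), 0))))   [R3 at 2]
2. m(p(pair(0, c)), c, p(m(p(pair(c, c)), p(0), f(pair(a, p(c)), 0))))  →  c   [R2 at ε]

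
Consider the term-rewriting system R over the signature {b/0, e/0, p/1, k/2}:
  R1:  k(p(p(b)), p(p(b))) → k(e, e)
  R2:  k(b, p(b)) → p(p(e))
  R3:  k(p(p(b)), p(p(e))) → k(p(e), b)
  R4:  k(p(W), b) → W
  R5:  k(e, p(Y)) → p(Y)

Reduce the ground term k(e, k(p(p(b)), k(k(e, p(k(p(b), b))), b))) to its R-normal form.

p(b)

1. k(e, k(p(p(b)), k(k(e, p(k(p(b), b))), b)))  →  k(e, k(p(p(b)), k(p(k(p(b), b)), b)))   [R5 at 2.2.1]
2. k(e, k(p(p(b)), k(p(k(p(b), b)), b)))  →  k(e, k(p(p(b)), k(p(b), b)))   [R4 at 2.2]
3. k(e, k(p(p(b)), k(p(b), b)))  →  k(e, k(p(p(b)), b))   [R4 at 2.2]
4. k(e, k(p(p(b)), b))  →  k(e, p(b))   [R4 at 2]
5. k(e, p(b))  →  p(b)   [R5 at ε]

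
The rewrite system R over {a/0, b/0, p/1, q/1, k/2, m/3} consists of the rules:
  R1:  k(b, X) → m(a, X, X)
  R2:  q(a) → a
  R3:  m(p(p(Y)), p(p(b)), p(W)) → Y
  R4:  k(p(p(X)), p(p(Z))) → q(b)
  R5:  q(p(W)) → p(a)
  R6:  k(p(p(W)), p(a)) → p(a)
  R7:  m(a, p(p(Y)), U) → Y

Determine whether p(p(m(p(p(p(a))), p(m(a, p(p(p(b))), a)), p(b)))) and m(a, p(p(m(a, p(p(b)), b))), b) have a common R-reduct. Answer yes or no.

Reduce t₁ = p(p(m(p(p(p(a))), p(m(a, p(p(p(b))), a)), p(b)))):
1. p(p(m(p(p(p(a))), p(m(a, p(p(p(b))), a)), p(b))))  →  p(p(m(p(p(p(a))), p(p(b)), p(b))))   [R7 at 1.1.2.1]
2. p(p(m(p(p(p(a))), p(p(b)), p(b))))  →  p(p(p(a)))   [R3 at 1.1]

Reduce t₂ = m(a, p(p(m(a, p(p(b)), b))), b):
1. m(a, p(p(m(a, p(p(b)), b))), b)  →  m(a, p(p(b)), b)   [R7 at ε]
2. m(a, p(p(b)), b)  →  b   [R7 at ε]

no — NF(t₁) = p(p(p(a))), NF(t₂) = b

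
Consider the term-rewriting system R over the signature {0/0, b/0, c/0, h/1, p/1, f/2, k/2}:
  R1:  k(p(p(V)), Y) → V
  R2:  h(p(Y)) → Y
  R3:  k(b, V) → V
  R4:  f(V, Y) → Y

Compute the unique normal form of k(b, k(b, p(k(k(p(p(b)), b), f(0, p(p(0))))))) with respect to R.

p(p(p(0)))

1. k(b, k(b, p(k(k(p(p(b)), b), f(0, p(p(0)))))))  →  k(b, p(k(k(p(p(b)), b), f(0, p(p(0))))))   [R3 at ε]
2. k(b, p(k(k(p(p(b)), b), f(0, p(p(0))))))  →  p(k(k(p(p(b)), b), f(0, p(p(0)))))   [R3 at ε]
3. p(k(k(p(p(b)), b), f(0, p(p(0)))))  →  p(k(b, f(0, p(p(0)))))   [R1 at 1.1]
4. p(k(b, f(0, p(p(0)))))  →  p(f(0, p(p(0))))   [R3 at 1]
5. p(f(0, p(p(0))))  →  p(p(p(0)))   [R4 at 1]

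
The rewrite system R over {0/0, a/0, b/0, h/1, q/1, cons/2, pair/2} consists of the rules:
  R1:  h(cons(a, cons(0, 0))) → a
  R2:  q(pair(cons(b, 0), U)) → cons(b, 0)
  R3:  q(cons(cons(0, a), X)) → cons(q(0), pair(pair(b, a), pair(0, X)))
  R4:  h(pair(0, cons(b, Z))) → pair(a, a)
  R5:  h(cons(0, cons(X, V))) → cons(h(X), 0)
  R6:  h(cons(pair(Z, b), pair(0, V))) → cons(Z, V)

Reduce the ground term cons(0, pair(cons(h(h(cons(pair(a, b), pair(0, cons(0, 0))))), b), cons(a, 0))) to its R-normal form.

1. cons(0, pair(cons(h(h(cons(pair(a, b), pair(0, cons(0, 0))))), b), cons(a, 0)))  →  cons(0, pair(cons(h(cons(a, cons(0, 0))), b), cons(a, 0)))   [R6 at 2.1.1.1]
2. cons(0, pair(cons(h(cons(a, cons(0, 0))), b), cons(a, 0)))  →  cons(0, pair(cons(a, b), cons(a, 0)))   [R1 at 2.1.1]

cons(0, pair(cons(a, b), cons(a, 0)))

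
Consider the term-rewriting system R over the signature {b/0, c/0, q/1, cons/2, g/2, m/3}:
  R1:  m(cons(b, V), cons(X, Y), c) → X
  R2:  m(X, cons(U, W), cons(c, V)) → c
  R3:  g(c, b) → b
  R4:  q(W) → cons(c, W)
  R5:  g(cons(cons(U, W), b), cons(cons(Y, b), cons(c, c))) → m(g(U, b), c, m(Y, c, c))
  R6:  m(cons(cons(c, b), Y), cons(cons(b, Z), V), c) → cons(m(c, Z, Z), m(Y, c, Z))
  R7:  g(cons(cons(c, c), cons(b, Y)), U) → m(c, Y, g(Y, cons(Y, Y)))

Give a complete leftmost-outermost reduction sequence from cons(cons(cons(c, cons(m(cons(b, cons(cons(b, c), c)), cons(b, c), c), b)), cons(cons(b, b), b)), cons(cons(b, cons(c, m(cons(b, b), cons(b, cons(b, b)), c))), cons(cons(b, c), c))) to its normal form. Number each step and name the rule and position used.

1. cons(cons(cons(c, cons(m(cons(b, cons(cons(b, c), c)), cons(b, c), c), b)), cons(cons(b, b), b)), cons(cons(b, cons(c, m(cons(b, b), cons(b, cons(b, b)), c))), cons(cons(b, c), c)))  →  cons(cons(cons(c, cons(b, b)), cons(cons(b, b), b)), cons(cons(b, cons(c, m(cons(b, b), cons(b, cons(b, b)), c))), cons(cons(b, c), c)))   [R1 at 1.1.2.1]
2. cons(cons(cons(c, cons(b, b)), cons(cons(b, b), b)), cons(cons(b, cons(c, m(cons(b, b), cons(b, cons(b, b)), c))), cons(cons(b, c), c)))  →  cons(cons(cons(c, cons(b, b)), cons(cons(b, b), b)), cons(cons(b, cons(c, b)), cons(cons(b, c), c)))   [R1 at 2.1.2.2]

cons(cons(cons(c, cons(b, b)), cons(cons(b, b), b)), cons(cons(b, cons(c, b)), cons(cons(b, c), c)))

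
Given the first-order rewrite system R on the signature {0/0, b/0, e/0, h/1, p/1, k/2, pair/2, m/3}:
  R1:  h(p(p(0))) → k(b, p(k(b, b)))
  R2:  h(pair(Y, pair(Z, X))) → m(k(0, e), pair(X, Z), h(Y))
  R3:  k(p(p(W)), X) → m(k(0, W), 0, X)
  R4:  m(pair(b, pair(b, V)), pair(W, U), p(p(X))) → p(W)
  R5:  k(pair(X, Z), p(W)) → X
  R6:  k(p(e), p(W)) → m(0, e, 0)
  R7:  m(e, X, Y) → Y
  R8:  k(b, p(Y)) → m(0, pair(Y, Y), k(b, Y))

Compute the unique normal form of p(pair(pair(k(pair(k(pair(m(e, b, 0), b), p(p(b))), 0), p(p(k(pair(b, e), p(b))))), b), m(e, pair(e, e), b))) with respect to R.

p(pair(pair(0, b), b))

1. p(pair(pair(k(pair(k(pair(m(e, b, 0), b), p(p(b))), 0), p(p(k(pair(b, e), p(b))))), b), m(e, pair(e, e), b)))  →  p(pair(pair(k(pair(m(e, b, 0), b), p(p(b))), b), m(e, pair(e, e), b)))   [R5 at 1.1.1]
2. p(pair(pair(k(pair(m(e, b, 0), b), p(p(b))), b), m(e, pair(e, e), b)))  →  p(pair(pair(m(e, b, 0), b), m(e, pair(e, e), b)))   [R5 at 1.1.1]
3. p(pair(pair(m(e, b, 0), b), m(e, pair(e, e), b)))  →  p(pair(pair(0, b), m(e, pair(e, e), b)))   [R7 at 1.1.1]
4. p(pair(pair(0, b), m(e, pair(e, e), b)))  →  p(pair(pair(0, b), b))   [R7 at 1.2]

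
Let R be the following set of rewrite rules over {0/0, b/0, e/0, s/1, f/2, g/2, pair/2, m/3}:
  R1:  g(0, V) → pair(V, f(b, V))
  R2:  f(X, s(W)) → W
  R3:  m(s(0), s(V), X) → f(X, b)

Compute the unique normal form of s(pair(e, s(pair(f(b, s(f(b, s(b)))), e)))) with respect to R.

s(pair(e, s(pair(b, e))))

1. s(pair(e, s(pair(f(b, s(f(b, s(b)))), e))))  →  s(pair(e, s(pair(f(b, s(b)), e))))   [R2 at 1.2.1.1]
2. s(pair(e, s(pair(f(b, s(b)), e))))  →  s(pair(e, s(pair(b, e))))   [R2 at 1.2.1.1]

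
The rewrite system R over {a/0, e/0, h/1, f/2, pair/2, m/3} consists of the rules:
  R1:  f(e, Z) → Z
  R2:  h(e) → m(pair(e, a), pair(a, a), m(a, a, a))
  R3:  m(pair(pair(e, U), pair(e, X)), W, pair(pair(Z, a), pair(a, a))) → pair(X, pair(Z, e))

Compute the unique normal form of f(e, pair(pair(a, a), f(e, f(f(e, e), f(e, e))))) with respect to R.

1. f(e, pair(pair(a, a), f(e, f(f(e, e), f(e, e)))))  →  pair(pair(a, a), f(e, f(f(e, e), f(e, e))))   [R1 at ε]
2. pair(pair(a, a), f(e, f(f(e, e), f(e, e))))  →  pair(pair(a, a), f(f(e, e), f(e, e)))   [R1 at 2]
3. pair(pair(a, a), f(f(e, e), f(e, e)))  →  pair(pair(a, a), f(e, f(e, e)))   [R1 at 2.1]
4. pair(pair(a, a), f(e, f(e, e)))  →  pair(pair(a, a), f(e, e))   [R1 at 2]
5. pair(pair(a, a), f(e, e))  →  pair(pair(a, a), e)   [R1 at 2]

pair(pair(a, a), e)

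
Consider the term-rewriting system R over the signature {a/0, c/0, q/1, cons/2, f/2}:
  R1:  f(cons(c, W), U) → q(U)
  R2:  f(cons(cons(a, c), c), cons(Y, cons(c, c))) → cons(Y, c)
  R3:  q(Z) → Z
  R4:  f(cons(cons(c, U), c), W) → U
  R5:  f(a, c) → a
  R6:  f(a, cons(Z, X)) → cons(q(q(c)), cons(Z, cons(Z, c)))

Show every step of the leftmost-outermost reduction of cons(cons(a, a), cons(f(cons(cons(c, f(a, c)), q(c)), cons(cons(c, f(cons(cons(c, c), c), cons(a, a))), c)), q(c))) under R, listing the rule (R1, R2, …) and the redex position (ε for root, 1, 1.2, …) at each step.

1. cons(cons(a, a), cons(f(cons(cons(c, f(a, c)), q(c)), cons(cons(c, f(cons(cons(c, c), c), cons(a, a))), c)), q(c)))  →  cons(cons(a, a), cons(f(cons(cons(c, a), q(c)), cons(cons(c, f(cons(cons(c, c), c), cons(a, a))), c)), q(c)))   [R5 at 2.1.1.1.2]
2. cons(cons(a, a), cons(f(cons(cons(c, a), q(c)), cons(cons(c, f(cons(cons(c, c), c), cons(a, a))), c)), q(c)))  →  cons(cons(a, a), cons(f(cons(cons(c, a), c), cons(cons(c, f(cons(cons(c, c), c), cons(a, a))), c)), q(c)))   [R3 at 2.1.1.2]
3. cons(cons(a, a), cons(f(cons(cons(c, a), c), cons(cons(c, f(cons(cons(c, c), c), cons(a, a))), c)), q(c)))  →  cons(cons(a, a), cons(a, q(c)))   [R4 at 2.1]
4. cons(cons(a, a), cons(a, q(c)))  →  cons(cons(a, a), cons(a, c))   [R3 at 2.2]

cons(cons(a, a), cons(a, c))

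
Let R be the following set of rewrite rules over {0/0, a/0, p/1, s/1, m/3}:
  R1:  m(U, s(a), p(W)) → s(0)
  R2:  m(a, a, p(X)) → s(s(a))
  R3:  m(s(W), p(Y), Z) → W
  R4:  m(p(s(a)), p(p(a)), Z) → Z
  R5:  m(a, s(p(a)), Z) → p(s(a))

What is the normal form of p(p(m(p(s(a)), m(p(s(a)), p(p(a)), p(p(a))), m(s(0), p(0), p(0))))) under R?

p(p(0))

1. p(p(m(p(s(a)), m(p(s(a)), p(p(a)), p(p(a))), m(s(0), p(0), p(0)))))  →  p(p(m(p(s(a)), p(p(a)), m(s(0), p(0), p(0)))))   [R4 at 1.1.2]
2. p(p(m(p(s(a)), p(p(a)), m(s(0), p(0), p(0)))))  →  p(p(m(s(0), p(0), p(0))))   [R4 at 1.1]
3. p(p(m(s(0), p(0), p(0))))  →  p(p(0))   [R3 at 1.1]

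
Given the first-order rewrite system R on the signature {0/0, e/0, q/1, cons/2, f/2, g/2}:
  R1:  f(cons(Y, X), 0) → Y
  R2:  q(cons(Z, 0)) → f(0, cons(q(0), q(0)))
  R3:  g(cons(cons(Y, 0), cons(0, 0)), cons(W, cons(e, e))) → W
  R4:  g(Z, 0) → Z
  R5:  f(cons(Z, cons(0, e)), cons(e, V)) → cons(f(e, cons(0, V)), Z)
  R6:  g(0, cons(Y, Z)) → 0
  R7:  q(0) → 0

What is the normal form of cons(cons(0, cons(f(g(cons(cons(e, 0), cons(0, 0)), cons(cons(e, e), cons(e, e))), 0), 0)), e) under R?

cons(cons(0, cons(e, 0)), e)

1. cons(cons(0, cons(f(g(cons(cons(e, 0), cons(0, 0)), cons(cons(e, e), cons(e, e))), 0), 0)), e)  →  cons(cons(0, cons(f(cons(e, e), 0), 0)), e)   [R3 at 1.2.1.1]
2. cons(cons(0, cons(f(cons(e, e), 0), 0)), e)  →  cons(cons(0, cons(e, 0)), e)   [R1 at 1.2.1]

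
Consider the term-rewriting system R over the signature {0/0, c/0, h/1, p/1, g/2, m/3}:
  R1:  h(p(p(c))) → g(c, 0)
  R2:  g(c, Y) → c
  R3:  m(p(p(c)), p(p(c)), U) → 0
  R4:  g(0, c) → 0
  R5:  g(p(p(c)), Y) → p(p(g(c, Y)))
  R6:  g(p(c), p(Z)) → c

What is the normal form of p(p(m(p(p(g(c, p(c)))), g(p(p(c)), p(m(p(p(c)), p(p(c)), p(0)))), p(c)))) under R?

1. p(p(m(p(p(g(c, p(c)))), g(p(p(c)), p(m(p(p(c)), p(p(c)), p(0)))), p(c))))  →  p(p(m(p(p(c)), g(p(p(c)), p(m(p(p(c)), p(p(c)), p(0)))), p(c))))   [R2 at 1.1.1.1.1]
2. p(p(m(p(p(c)), g(p(p(c)), p(m(p(p(c)), p(p(c)), p(0)))), p(c))))  →  p(p(m(p(p(c)), p(p(g(c, p(m(p(p(c)), p(p(c)), p(0)))))), p(c))))   [R5 at 1.1.2]
3. p(p(m(p(p(c)), p(p(g(c, p(m(p(p(c)), p(p(c)), p(0)))))), p(c))))  →  p(p(m(p(p(c)), p(p(c)), p(c))))   [R2 at 1.1.2.1.1]
4. p(p(m(p(p(c)), p(p(c)), p(c))))  →  p(p(0))   [R3 at 1.1]

p(p(0))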